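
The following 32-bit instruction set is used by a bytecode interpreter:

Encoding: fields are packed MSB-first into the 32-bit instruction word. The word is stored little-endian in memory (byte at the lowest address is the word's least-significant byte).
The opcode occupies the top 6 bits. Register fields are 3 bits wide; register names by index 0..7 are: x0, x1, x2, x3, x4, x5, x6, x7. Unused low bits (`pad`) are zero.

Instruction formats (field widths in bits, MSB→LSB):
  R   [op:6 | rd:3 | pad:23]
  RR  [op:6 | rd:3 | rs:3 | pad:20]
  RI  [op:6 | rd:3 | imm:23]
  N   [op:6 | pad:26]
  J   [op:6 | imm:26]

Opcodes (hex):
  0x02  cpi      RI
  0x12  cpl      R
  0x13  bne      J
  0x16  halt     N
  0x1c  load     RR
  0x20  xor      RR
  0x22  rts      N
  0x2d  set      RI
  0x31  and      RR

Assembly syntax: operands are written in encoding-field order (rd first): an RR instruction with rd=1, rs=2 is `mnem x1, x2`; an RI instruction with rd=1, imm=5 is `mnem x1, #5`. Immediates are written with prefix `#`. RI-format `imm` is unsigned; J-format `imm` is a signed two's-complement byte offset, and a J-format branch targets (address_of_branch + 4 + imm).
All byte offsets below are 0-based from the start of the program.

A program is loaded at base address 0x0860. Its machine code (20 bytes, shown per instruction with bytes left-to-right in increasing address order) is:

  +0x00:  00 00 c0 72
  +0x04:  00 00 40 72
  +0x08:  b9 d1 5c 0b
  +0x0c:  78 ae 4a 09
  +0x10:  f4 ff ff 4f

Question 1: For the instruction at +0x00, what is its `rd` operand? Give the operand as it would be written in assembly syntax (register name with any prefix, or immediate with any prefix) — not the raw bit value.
+0x00: 00 00 c0 72 ⇒ word 0x72c00000 (little)
  top 6b → 0x1c → load [RR]
  [25:23] rd=5 = x5
  [22:20] rs=4 = x4

x5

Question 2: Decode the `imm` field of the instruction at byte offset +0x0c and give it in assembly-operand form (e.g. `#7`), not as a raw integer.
#4894328

+0x0c: 78 ae 4a 09 ⇒ word 0x094aae78 (little)
  op=0x094aae78>>26=0x2 ⇒ cpi (RI)
  rd: (w>>23)&0x7=0x2 → x2
  imm: (w>>0)&0x7fffff=0x4aae78 → #4894328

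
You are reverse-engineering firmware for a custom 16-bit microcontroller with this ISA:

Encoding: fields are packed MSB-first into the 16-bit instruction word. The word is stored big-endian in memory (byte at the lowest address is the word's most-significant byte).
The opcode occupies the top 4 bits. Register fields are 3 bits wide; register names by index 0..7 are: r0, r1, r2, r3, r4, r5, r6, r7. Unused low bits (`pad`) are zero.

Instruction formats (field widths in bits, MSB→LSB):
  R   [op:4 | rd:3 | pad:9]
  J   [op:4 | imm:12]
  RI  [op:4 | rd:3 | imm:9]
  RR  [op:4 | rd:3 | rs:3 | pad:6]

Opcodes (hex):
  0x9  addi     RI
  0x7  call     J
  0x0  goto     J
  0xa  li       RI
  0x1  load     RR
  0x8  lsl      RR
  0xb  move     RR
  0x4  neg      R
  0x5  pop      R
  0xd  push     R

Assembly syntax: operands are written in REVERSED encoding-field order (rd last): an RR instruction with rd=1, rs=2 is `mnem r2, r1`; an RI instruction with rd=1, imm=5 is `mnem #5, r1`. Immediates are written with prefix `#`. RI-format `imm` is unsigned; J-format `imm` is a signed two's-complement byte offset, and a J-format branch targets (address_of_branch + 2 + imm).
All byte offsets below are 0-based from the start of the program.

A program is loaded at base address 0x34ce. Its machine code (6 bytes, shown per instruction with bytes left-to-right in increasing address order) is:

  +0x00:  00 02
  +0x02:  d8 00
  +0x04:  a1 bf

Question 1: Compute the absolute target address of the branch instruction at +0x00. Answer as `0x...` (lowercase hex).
0x34d2

[00] 00 02 → 0x0002
  op=0x0002>>12=0x0 ⇒ goto (J)
  imm@[11:0]=0x2 ⇒ #2
  target = base 0x34ce + off 0x00 + 2 + imm 2 = 0x34d2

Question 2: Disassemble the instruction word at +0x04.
+0x04: a1 bf ⇒ word 0xa1bf (big)
  top 4b → 0xa → li [RI]
  rd@[11:9]=0x0 ⇒ r0
  imm@[8:0]=0x1bf ⇒ #447

li #447, r0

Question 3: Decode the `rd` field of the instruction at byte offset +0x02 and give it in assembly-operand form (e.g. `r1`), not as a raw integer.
r4

@+02  big-endian(d8 00) = 0xd800
  top 4b → 0xd → push [R]
  rd: (w>>9)&0x7=0x4 → r4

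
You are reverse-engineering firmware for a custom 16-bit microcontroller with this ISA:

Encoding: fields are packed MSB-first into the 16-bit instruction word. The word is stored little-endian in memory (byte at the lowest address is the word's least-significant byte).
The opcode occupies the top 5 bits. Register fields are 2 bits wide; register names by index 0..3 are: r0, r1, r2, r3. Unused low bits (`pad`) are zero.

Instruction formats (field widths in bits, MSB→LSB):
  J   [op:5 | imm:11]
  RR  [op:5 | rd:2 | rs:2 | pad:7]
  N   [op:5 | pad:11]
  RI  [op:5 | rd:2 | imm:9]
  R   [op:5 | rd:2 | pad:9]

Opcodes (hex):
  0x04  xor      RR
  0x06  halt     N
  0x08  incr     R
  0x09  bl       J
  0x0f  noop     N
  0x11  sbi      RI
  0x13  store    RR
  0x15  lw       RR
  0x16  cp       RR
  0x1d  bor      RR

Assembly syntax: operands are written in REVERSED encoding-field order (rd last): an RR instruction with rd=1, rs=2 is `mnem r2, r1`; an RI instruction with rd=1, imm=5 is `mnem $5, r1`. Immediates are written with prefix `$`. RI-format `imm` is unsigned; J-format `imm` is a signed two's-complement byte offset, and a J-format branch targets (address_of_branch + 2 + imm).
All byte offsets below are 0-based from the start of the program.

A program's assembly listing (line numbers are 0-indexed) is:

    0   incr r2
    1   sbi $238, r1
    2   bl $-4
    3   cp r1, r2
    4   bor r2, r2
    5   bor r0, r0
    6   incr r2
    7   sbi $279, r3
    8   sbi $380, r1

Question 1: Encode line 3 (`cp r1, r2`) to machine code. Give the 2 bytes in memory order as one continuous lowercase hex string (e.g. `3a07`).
3. cp fields op=0x16:5|rd=2:2|rs=1:2|pad=0:7 → word b480h → 80 b4

80b4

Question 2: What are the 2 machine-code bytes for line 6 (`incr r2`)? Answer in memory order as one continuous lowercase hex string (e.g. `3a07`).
0044

6. incr fields op=0x8:5|rd=2:2|pad=0:9 → word 4400h → 00 44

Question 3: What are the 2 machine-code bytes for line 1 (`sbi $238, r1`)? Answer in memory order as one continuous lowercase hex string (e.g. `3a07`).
line 1 (sbi): pack op=0x11:5|rd=1:2|imm=238:9 = 0x8aee; little→ ee 8a

ee8a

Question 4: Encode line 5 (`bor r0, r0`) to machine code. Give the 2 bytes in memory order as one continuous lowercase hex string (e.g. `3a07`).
00e8

L5: bor op=0x1d:5|rd=0:2|rs=0:2|pad=0:7 ⇒ 0xe800 ⇒ little 00 e8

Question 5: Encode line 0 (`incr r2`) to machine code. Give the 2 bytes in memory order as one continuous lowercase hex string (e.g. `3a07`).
0. incr fields op=0x8:5|rd=2:2|pad=0:9 → word 4400h → 00 44

0044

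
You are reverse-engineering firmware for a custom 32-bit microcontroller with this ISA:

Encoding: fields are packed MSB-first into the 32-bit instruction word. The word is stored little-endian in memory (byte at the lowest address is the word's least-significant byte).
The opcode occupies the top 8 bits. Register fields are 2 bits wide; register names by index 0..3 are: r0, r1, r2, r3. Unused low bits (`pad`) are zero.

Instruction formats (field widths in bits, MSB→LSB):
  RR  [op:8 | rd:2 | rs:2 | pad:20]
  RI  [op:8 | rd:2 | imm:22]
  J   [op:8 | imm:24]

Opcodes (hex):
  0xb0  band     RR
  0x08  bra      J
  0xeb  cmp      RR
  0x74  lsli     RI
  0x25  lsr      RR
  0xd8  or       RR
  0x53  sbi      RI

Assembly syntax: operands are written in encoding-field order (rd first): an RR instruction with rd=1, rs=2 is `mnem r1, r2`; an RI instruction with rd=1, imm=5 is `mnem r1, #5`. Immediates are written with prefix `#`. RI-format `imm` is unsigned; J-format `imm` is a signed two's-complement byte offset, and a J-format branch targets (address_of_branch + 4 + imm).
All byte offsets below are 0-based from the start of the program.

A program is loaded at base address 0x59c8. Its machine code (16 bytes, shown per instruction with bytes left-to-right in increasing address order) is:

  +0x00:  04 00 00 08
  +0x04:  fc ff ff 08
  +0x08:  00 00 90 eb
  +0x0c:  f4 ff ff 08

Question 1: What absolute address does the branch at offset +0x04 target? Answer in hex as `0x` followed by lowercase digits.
0x59cc

+0x04: fc ff ff 08 ⇒ word 0x08fffffc (little)
  top 8b → 0x8 → bra [J]
  imm: (w>>0)&0xffffff=0xfffffc (s24→-4) → #-4
  target = base 0x59c8 + off 0x04 + 4 + imm -4 = 0x59cc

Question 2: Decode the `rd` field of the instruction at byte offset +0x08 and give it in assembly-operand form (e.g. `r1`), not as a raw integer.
@+08  little-endian(00 00 90 eb) = 0xeb900000
  op=0xeb900000>>24=0xeb ⇒ cmp (RR)
  [23:22] rd=2 = r2
  [21:20] rs=1 = r1

r2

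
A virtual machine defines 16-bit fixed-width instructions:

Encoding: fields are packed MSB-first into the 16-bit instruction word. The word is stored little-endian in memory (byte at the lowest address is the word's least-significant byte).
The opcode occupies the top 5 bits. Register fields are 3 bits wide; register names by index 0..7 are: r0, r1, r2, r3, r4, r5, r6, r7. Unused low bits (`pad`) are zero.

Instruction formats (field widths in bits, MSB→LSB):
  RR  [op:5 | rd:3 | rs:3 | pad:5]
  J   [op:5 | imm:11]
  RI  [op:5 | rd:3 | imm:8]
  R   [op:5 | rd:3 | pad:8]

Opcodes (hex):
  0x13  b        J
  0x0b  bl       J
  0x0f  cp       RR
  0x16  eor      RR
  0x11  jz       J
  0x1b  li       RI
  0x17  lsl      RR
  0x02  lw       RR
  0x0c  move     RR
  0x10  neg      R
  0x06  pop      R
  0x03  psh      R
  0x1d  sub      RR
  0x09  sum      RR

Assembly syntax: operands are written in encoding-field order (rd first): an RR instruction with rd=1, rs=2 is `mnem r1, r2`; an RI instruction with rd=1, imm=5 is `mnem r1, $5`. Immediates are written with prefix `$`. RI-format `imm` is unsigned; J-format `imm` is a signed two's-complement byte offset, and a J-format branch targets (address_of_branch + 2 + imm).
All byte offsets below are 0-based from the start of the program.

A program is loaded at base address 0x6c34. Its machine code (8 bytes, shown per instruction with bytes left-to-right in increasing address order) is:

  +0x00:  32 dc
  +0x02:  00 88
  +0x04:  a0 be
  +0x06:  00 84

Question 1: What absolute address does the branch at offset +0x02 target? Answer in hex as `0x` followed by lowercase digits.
[02] 00 88 → 0x8800
  top 5b → 0x11 → jz [J]
  imm@[10:0]=0x0 ⇒ $0
  target = base 0x6c34 + off 0x02 + 2 + imm 0 = 0x6c38

0x6c38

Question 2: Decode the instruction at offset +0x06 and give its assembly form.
neg r4

@+06  little-endian(00 84) = 0x8400
  top 5b → 0x10 → neg [R]
  rd@[10:8]=0x4 ⇒ r4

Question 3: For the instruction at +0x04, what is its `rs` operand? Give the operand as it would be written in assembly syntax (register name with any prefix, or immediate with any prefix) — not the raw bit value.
r5

+0x04: a0 be ⇒ word 0xbea0 (little)
  top 5b → 0x17 → lsl [RR]
  rd@[10:8]=0x6 ⇒ r6
  rs@[7:5]=0x5 ⇒ r5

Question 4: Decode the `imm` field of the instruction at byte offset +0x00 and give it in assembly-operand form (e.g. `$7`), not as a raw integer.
[00] 32 dc → 0xdc32
  op=0xdc32>>11=0x1b ⇒ li (RI)
  rd@[10:8]=0x4 ⇒ r4
  imm@[7:0]=0x32 ⇒ $50

$50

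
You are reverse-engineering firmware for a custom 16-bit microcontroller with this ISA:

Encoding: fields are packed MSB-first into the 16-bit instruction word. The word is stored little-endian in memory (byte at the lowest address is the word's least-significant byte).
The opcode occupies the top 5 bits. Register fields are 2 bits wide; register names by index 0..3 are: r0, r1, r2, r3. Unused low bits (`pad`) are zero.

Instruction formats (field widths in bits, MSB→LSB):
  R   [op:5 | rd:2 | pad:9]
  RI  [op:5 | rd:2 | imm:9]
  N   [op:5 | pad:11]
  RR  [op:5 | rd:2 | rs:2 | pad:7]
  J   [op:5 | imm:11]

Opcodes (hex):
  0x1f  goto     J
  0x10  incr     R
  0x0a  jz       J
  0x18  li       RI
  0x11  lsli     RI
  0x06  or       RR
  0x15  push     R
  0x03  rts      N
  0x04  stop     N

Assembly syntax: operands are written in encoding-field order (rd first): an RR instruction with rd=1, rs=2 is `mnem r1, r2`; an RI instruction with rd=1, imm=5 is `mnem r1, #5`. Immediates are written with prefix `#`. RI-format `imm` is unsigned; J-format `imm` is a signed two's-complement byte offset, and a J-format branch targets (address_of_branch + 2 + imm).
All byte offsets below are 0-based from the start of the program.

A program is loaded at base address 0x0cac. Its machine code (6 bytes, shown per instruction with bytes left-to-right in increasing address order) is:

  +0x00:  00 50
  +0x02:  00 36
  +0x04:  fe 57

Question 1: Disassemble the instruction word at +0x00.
@+00  little-endian(00 50) = 0x5000
  opcode bits[15:11]=0xa: jz/J
  imm@[10:0]=0x0 ⇒ #0

jz #0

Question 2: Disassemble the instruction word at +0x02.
+0x02: 00 36 ⇒ word 0x3600 (little)
  op=0x3600>>11=0x6 ⇒ or (RR)
  [10:9] rd=3 = r3
  [8:7] rs=0 = r0

or r3, r0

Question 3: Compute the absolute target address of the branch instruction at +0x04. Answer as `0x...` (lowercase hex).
0x0cb0

[04] fe 57 → 0x57fe
  op=0x57fe>>11=0xa ⇒ jz (J)
  [10:0] imm=2046 (s11→-2) = #-2
  target = base 0x0cac + off 0x04 + 2 + imm -2 = 0x0cb0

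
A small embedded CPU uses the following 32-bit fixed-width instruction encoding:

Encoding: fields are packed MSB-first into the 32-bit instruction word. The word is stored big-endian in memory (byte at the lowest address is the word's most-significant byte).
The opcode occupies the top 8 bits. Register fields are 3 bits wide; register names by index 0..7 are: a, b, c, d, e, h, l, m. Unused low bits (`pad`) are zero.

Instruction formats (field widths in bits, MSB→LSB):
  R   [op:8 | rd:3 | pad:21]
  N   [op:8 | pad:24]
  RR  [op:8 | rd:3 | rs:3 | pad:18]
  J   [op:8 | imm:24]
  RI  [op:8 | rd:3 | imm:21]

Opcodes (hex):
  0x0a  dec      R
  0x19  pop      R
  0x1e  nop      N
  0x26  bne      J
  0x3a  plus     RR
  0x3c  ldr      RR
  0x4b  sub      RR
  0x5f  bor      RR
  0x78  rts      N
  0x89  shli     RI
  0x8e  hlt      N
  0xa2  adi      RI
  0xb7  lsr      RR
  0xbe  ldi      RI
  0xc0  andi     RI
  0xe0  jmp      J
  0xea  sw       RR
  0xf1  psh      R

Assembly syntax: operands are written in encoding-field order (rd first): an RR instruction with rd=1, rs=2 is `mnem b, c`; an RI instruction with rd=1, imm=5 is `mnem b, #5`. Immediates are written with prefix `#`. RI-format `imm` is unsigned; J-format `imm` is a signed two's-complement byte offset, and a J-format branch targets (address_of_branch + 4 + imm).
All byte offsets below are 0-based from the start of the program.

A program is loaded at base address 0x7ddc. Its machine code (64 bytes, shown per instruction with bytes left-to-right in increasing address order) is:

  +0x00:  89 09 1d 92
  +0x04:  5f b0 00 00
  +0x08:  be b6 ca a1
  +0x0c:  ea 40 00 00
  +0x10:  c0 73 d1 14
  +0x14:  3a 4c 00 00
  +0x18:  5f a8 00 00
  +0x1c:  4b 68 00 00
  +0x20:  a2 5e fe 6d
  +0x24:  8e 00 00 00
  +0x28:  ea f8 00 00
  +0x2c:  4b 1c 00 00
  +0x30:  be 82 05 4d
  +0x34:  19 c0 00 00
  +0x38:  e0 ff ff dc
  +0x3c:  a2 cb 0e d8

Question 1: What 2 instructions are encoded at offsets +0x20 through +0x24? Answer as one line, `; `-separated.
adi c, #2031213; hlt

+0x20: a2 5e fe 6d ⇒ word 0xa25efe6d (big)
  op=0xa25efe6d>>24=0xa2 ⇒ adi (RI)
  rd: (w>>21)&0x7=0x2 → c
  imm: (w>>0)&0x1fffff=0x1efe6d → #2031213
+0x24: 8e 00 00 00 ⇒ word 0x8e000000 (big)
  op=0x8e000000>>24=0x8e ⇒ hlt (N)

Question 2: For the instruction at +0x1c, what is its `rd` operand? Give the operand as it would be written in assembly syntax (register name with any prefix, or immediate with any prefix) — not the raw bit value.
[1c] 4b 68 00 00 → 0x4b680000
  op=0x4b680000>>24=0x4b ⇒ sub (RR)
  rd@[23:21]=0x3 ⇒ d
  rs@[20:18]=0x2 ⇒ c

d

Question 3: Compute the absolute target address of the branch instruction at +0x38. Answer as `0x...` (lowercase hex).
[38] e0 ff ff dc → 0xe0ffffdc
  opcode bits[31:24]=0xe0: jmp/J
  [23:0] imm=16777180 (s24→-36) = #-36
  target = base 0x7ddc + off 0x38 + 4 + imm -36 = 0x7df4

0x7df4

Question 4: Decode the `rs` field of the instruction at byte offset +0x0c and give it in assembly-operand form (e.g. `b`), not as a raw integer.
@+0c  big-endian(ea 40 00 00) = 0xea400000
  opcode bits[31:24]=0xea: sw/RR
  rd@[23:21]=0x2 ⇒ c
  rs@[20:18]=0x0 ⇒ a

a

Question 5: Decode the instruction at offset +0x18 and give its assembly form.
bor h, c

[18] 5f a8 00 00 → 0x5fa80000
  top 8b → 0x5f → bor [RR]
  [23:21] rd=5 = h
  [20:18] rs=2 = c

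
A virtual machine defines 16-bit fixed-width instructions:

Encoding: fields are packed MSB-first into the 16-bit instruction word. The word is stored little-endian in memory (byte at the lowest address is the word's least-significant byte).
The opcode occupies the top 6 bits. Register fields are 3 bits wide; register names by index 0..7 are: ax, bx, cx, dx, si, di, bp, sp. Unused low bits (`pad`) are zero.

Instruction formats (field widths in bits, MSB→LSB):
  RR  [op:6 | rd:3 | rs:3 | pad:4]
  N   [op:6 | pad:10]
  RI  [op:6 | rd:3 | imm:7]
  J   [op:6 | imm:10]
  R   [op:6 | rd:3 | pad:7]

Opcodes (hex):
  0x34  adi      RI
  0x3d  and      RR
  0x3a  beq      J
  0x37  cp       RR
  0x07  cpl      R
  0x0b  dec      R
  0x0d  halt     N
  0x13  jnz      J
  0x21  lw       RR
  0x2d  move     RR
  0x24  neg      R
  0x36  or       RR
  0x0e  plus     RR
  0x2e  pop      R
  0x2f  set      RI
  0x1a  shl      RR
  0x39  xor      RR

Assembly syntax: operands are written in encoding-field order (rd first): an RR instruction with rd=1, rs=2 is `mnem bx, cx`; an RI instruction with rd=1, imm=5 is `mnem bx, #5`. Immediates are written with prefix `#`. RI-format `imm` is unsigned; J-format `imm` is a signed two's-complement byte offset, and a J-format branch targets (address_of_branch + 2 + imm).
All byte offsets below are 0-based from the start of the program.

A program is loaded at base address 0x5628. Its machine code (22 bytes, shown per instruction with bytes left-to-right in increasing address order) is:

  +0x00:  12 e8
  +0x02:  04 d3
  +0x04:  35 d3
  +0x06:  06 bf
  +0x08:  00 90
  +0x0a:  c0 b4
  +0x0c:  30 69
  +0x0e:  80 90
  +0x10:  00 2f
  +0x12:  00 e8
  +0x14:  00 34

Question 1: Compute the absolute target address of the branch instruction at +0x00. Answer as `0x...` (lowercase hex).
0x563c

[00] 12 e8 → 0xe812
  opcode bits[15:10]=0x3a: beq/J
  [9:0] imm=18 = #18
  target = base 0x5628 + off 0x00 + 2 + imm 18 = 0x563c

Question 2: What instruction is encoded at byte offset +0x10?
off 0x10: read 00 2f as little → 0x2f00
  opcode bits[15:10]=0xb: dec/R
  [9:7] rd=6 = bp

dec bp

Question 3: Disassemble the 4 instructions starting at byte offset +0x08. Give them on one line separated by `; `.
neg ax; move bx, si; shl cx, dx; neg bx

+0x08: 00 90 ⇒ word 0x9000 (little)
  op=0x9000>>10=0x24 ⇒ neg (R)
  rd@[9:7]=0x0 ⇒ ax
+0x0a: c0 b4 ⇒ word 0xb4c0 (little)
  op=0xb4c0>>10=0x2d ⇒ move (RR)
  rd@[9:7]=0x1 ⇒ bx
  rs@[6:4]=0x4 ⇒ si
+0x0c: 30 69 ⇒ word 0x6930 (little)
  op=0x6930>>10=0x1a ⇒ shl (RR)
  rd@[9:7]=0x2 ⇒ cx
  rs@[6:4]=0x3 ⇒ dx
+0x0e: 80 90 ⇒ word 0x9080 (little)
  op=0x9080>>10=0x24 ⇒ neg (R)
  rd@[9:7]=0x1 ⇒ bx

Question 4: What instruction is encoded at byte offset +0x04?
@+04  little-endian(35 d3) = 0xd335
  top 6b → 0x34 → adi [RI]
  [9:7] rd=6 = bp
  [6:0] imm=53 = #53

adi bp, #53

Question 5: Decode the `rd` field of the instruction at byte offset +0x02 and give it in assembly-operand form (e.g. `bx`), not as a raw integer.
bp

@+02  little-endian(04 d3) = 0xd304
  top 6b → 0x34 → adi [RI]
  rd@[9:7]=0x6 ⇒ bp
  imm@[6:0]=0x4 ⇒ #4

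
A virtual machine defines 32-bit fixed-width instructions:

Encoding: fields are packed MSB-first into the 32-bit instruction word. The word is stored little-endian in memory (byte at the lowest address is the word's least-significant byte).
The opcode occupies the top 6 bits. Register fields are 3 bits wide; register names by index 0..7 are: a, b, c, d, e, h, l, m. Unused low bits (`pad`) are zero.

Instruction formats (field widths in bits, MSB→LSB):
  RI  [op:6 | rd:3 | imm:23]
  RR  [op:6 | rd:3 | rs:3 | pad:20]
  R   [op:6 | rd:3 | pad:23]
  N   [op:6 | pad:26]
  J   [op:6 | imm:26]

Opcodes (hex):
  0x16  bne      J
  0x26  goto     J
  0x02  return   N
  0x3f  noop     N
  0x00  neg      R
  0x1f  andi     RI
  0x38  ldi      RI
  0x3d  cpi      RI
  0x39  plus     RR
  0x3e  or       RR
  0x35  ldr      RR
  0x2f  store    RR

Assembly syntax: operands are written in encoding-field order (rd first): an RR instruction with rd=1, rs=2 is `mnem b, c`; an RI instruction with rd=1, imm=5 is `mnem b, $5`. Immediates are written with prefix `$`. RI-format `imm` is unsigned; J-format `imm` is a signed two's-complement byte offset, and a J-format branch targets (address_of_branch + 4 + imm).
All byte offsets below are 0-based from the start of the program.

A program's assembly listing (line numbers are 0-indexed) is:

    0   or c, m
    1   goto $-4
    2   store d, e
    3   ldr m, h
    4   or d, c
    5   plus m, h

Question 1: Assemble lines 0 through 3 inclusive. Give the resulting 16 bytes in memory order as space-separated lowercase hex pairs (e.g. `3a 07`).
00 00 70 f9 fc ff ff 9b 00 00 c0 bd 00 00 d0 d7

line 0 (or): pack op=0x3e:6|rd=2:3|rs=7:3|pad=0:20 = 0xf9700000; little→ 00 00 70 f9
line 1 (goto): pack op=0x26:6|imm=-4:26 = 0x9bfffffc; little→ fc ff ff 9b
line 2 (store): pack op=0x2f:6|rd=3:3|rs=4:3|pad=0:20 = 0xbdc00000; little→ 00 00 c0 bd
line 3 (ldr): pack op=0x35:6|rd=7:3|rs=5:3|pad=0:20 = 0xd7d00000; little→ 00 00 d0 d7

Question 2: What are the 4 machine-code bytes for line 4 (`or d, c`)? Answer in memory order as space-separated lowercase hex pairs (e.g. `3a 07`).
00 00 a0 f9

L4: or op=0x3e:6|rd=3:3|rs=2:3|pad=0:20 ⇒ 0xf9a00000 ⇒ little 00 00 a0 f9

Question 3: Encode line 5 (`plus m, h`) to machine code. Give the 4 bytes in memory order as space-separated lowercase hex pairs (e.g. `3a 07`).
00 00 d0 e7

line 5 (plus): pack op=0x39:6|rd=7:3|rs=5:3|pad=0:20 = 0xe7d00000; little→ 00 00 d0 e7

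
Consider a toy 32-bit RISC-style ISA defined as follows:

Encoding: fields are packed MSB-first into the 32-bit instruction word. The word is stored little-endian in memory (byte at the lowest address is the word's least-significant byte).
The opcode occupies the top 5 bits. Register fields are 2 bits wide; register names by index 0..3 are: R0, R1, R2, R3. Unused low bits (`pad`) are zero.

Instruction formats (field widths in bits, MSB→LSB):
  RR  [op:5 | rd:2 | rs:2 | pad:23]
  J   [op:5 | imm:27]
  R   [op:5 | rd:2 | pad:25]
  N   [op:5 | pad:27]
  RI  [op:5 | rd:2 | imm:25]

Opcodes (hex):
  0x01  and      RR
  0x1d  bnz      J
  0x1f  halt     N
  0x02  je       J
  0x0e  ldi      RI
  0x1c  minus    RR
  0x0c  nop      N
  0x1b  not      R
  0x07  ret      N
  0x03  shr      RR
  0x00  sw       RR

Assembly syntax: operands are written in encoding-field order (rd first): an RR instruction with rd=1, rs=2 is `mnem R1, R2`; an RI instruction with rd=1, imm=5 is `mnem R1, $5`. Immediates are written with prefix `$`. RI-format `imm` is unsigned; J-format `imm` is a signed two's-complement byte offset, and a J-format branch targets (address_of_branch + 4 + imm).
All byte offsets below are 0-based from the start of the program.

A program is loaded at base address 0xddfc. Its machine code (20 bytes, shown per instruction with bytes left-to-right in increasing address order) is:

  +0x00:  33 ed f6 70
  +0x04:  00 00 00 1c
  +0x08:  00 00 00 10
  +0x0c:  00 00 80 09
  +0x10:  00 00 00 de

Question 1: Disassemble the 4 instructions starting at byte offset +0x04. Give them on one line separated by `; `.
shr R2, R0; je $0; and R0, R3; not R3

off 0x04: read 00 00 00 1c as little → 0x1c000000
  op=0x1c000000>>27=0x3 ⇒ shr (RR)
  rd@[26:25]=0x2 ⇒ R2
  rs@[24:23]=0x0 ⇒ R0
off 0x08: read 00 00 00 10 as little → 0x10000000
  op=0x10000000>>27=0x2 ⇒ je (J)
  imm@[26:0]=0x0 ⇒ $0
off 0x0c: read 00 00 80 09 as little → 0x09800000
  op=0x09800000>>27=0x1 ⇒ and (RR)
  rd@[26:25]=0x0 ⇒ R0
  rs@[24:23]=0x3 ⇒ R3
off 0x10: read 00 00 00 de as little → 0xde000000
  op=0xde000000>>27=0x1b ⇒ not (R)
  rd@[26:25]=0x3 ⇒ R3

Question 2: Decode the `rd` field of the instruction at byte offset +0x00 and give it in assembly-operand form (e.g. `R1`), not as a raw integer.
@+00  little-endian(33 ed f6 70) = 0x70f6ed33
  opcode bits[31:27]=0xe: ldi/RI
  [26:25] rd=0 = R0
  [24:0] imm=16182579 = $16182579

R0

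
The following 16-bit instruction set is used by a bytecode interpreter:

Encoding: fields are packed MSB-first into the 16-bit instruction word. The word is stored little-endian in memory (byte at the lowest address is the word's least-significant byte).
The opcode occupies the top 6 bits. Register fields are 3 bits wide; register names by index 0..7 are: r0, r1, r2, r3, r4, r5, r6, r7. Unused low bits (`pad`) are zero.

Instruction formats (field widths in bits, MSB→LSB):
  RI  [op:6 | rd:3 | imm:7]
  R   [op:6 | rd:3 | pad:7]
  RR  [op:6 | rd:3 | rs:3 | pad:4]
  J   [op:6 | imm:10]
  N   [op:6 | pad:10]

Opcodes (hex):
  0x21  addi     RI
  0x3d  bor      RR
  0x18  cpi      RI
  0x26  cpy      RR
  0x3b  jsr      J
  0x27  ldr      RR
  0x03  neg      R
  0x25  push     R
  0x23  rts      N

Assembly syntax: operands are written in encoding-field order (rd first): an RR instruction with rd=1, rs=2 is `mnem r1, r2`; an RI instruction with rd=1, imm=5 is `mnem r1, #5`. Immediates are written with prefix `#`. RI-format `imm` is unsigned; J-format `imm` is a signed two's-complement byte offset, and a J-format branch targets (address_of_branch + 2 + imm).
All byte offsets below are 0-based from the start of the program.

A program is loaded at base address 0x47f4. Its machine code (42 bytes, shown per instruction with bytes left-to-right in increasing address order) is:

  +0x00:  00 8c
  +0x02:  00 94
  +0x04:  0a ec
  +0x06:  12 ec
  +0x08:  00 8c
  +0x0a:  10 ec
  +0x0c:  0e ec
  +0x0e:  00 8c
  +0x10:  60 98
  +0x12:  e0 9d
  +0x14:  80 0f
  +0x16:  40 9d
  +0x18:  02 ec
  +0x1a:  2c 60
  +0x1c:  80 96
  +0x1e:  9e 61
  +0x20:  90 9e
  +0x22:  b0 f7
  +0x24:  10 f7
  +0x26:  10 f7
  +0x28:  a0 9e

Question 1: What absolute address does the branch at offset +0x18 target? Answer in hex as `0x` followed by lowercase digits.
off 0x18: read 02 ec as little → 0xec02
  opcode bits[15:10]=0x3b: jsr/J
  [9:0] imm=2 = #2
  target = base 0x47f4 + off 0x18 + 2 + imm 2 = 0x4810

0x4810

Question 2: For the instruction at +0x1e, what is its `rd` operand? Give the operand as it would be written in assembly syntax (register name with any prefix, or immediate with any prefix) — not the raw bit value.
r3

+0x1e: 9e 61 ⇒ word 0x619e (little)
  top 6b → 0x18 → cpi [RI]
  rd: (w>>7)&0x7=0x3 → r3
  imm: (w>>0)&0x7f=0x1e → #30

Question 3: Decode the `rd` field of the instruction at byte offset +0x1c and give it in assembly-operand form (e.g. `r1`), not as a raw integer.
+0x1c: 80 96 ⇒ word 0x9680 (little)
  top 6b → 0x25 → push [R]
  rd: (w>>7)&0x7=0x5 → r5

r5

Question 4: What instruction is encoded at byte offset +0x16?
ldr r2, r4

+0x16: 40 9d ⇒ word 0x9d40 (little)
  op=0x9d40>>10=0x27 ⇒ ldr (RR)
  [9:7] rd=2 = r2
  [6:4] rs=4 = r4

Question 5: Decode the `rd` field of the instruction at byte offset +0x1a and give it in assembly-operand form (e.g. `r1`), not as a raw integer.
+0x1a: 2c 60 ⇒ word 0x602c (little)
  top 6b → 0x18 → cpi [RI]
  rd: (w>>7)&0x7=0x0 → r0
  imm: (w>>0)&0x7f=0x2c → #44

r0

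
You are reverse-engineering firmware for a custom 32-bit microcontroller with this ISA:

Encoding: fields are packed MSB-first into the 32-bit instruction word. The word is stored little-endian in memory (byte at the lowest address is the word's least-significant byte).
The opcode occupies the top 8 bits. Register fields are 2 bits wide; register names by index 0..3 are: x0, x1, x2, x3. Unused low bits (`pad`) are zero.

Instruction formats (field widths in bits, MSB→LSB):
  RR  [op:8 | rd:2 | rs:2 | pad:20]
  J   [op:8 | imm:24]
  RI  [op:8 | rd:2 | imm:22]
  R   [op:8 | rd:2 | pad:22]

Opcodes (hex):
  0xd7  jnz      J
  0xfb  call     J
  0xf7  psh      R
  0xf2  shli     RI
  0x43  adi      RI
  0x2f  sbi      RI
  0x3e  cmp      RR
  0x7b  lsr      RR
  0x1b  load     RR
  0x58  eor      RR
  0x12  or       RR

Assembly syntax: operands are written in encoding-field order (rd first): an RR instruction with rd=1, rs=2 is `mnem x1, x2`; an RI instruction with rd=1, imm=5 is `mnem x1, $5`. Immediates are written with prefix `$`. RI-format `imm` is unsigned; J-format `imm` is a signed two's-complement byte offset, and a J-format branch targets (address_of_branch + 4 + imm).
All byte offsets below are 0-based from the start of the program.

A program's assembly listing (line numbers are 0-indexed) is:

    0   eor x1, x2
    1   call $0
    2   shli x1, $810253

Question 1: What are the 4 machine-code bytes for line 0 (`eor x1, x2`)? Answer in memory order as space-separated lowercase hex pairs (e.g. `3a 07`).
0. eor fields op=0x58:8|rd=1:2|rs=2:2|pad=0:20 → word 58600000h → 00 00 60 58

00 00 60 58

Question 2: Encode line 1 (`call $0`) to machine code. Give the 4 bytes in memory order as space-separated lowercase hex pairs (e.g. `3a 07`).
00 00 00 fb

line 1 (call): pack op=0xfb:8|imm=0:24 = 0xfb000000; little→ 00 00 00 fb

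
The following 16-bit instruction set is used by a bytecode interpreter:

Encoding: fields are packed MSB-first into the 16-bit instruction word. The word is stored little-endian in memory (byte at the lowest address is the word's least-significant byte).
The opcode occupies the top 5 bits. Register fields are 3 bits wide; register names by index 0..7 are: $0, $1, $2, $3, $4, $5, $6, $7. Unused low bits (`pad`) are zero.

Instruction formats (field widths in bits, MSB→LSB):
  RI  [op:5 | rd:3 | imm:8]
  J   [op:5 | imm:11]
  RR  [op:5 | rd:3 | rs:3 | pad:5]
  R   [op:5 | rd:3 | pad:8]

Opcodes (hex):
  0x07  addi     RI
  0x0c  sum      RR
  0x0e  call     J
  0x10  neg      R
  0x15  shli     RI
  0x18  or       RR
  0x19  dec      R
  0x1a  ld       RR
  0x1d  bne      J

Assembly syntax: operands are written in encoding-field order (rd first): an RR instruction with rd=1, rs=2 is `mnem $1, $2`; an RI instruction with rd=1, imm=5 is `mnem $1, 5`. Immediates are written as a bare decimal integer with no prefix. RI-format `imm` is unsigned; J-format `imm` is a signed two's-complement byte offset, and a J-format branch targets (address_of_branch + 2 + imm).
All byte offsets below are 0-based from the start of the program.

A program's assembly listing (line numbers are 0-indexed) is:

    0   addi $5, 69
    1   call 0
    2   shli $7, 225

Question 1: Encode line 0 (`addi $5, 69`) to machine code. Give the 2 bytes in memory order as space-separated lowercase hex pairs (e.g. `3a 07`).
45 3d

0. addi fields op=0x7:5|rd=5:3|imm=69:8 → word 3d45h → 45 3d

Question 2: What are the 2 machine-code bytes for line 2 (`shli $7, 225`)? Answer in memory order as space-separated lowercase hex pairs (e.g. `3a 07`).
e1 af

2. shli fields op=0x15:5|rd=7:3|imm=225:8 → word afe1h → e1 af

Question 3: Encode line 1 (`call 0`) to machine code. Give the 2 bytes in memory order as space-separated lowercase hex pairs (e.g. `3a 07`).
00 70

line 1 (call): pack op=0xe:5|imm=0:11 = 0x7000; little→ 00 70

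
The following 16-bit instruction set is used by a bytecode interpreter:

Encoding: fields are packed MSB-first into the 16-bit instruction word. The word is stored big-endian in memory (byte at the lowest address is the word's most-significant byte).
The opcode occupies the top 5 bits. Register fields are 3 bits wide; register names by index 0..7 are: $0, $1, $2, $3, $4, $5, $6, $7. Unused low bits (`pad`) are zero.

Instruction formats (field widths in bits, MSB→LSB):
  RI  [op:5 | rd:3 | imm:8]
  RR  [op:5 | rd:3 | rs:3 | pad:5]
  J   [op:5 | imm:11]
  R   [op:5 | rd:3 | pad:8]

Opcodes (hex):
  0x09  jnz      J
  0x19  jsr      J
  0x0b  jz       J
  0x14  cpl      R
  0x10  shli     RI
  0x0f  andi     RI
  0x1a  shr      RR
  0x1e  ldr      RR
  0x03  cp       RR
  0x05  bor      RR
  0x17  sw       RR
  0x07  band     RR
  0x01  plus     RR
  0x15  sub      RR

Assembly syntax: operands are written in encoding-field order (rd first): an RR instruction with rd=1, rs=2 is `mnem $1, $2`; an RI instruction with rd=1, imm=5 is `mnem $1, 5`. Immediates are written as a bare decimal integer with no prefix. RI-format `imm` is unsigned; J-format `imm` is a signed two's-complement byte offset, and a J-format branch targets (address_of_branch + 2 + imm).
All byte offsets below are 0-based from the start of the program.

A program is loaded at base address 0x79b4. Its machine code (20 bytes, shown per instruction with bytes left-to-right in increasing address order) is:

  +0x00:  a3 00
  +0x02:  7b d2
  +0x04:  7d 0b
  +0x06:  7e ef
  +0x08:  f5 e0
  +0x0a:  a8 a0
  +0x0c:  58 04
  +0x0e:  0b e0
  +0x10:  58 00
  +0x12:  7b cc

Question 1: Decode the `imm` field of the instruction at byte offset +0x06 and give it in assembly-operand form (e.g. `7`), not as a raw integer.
239

+0x06: 7e ef ⇒ word 0x7eef (big)
  top 5b → 0xf → andi [RI]
  [10:8] rd=6 = $6
  [7:0] imm=239 = 239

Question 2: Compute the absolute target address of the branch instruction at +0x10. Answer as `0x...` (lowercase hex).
0x79c6

[10] 58 00 → 0x5800
  top 5b → 0xb → jz [J]
  imm@[10:0]=0x0 ⇒ 0
  target = base 0x79b4 + off 0x10 + 2 + imm 0 = 0x79c6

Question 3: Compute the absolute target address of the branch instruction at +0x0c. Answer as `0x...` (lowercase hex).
off 0x0c: read 58 04 as big → 0x5804
  top 5b → 0xb → jz [J]
  [10:0] imm=4 = 4
  target = base 0x79b4 + off 0x0c + 2 + imm 4 = 0x79c6

0x79c6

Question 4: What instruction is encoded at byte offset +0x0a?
off 0x0a: read a8 a0 as big → 0xa8a0
  op=0xa8a0>>11=0x15 ⇒ sub (RR)
  [10:8] rd=0 = $0
  [7:5] rs=5 = $5

sub $0, $5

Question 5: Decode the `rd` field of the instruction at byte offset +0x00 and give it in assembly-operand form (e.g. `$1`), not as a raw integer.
$3

[00] a3 00 → 0xa300
  opcode bits[15:11]=0x14: cpl/R
  rd@[10:8]=0x3 ⇒ $3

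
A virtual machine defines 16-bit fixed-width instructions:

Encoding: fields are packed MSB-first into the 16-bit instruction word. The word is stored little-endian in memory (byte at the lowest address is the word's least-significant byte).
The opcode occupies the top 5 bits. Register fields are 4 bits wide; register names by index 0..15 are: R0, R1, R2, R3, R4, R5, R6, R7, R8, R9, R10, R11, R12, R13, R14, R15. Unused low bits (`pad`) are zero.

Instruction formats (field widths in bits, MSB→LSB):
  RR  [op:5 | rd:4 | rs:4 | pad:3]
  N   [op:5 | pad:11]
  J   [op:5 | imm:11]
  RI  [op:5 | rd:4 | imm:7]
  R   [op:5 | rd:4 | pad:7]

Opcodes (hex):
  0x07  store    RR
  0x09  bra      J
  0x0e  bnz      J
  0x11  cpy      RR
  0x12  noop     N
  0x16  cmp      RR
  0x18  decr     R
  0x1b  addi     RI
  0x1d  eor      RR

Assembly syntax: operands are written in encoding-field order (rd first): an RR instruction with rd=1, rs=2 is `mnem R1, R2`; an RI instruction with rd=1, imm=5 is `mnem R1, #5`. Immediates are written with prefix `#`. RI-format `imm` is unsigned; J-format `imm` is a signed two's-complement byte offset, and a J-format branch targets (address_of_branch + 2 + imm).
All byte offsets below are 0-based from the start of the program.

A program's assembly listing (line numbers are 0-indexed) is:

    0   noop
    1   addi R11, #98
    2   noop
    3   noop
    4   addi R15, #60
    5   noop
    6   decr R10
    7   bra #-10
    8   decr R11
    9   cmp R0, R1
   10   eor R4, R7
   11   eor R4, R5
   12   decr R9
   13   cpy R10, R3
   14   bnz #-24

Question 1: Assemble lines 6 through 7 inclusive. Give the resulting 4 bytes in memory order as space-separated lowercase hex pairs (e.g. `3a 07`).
line 6 (decr): pack op=0x18:5|rd=10:4|pad=0:7 = 0xc500; little→ 00 c5
line 7 (bra): pack op=0x9:5|imm=-10:11 = 0x4ff6; little→ f6 4f

00 c5 f6 4f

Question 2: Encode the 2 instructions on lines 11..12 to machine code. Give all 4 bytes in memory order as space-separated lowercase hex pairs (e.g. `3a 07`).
28 ea 80 c4

L11: eor op=0x1d:5|rd=4:4|rs=5:4|pad=0:3 ⇒ 0xea28 ⇒ little 28 ea
L12: decr op=0x18:5|rd=9:4|pad=0:7 ⇒ 0xc480 ⇒ little 80 c4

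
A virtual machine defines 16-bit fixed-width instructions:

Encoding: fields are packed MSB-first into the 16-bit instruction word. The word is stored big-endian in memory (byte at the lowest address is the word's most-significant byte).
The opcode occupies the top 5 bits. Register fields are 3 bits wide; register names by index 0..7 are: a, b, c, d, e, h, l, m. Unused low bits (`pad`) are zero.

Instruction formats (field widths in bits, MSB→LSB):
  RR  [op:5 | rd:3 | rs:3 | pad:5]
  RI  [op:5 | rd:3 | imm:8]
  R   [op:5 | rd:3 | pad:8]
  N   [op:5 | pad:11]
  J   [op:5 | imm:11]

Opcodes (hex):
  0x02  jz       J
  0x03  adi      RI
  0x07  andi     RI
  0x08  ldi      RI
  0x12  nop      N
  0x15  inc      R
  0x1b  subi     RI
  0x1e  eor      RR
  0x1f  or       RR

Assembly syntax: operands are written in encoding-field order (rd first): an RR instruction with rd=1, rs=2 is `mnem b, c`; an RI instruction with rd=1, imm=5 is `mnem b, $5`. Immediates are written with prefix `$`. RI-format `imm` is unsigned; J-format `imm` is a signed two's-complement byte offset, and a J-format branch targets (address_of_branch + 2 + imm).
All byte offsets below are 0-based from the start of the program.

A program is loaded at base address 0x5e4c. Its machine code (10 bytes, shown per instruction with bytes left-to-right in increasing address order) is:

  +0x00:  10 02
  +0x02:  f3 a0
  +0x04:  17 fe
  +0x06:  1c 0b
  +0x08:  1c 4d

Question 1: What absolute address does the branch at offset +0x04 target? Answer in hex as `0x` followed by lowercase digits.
0x5e50

+0x04: 17 fe ⇒ word 0x17fe (big)
  op=0x17fe>>11=0x2 ⇒ jz (J)
  imm: (w>>0)&0x7ff=0x7fe (s11→-2) → $-2
  target = base 0x5e4c + off 0x04 + 2 + imm -2 = 0x5e50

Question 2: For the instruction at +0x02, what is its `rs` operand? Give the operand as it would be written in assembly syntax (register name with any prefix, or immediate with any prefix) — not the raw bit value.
h

@+02  big-endian(f3 a0) = 0xf3a0
  op=0xf3a0>>11=0x1e ⇒ eor (RR)
  [10:8] rd=3 = d
  [7:5] rs=5 = h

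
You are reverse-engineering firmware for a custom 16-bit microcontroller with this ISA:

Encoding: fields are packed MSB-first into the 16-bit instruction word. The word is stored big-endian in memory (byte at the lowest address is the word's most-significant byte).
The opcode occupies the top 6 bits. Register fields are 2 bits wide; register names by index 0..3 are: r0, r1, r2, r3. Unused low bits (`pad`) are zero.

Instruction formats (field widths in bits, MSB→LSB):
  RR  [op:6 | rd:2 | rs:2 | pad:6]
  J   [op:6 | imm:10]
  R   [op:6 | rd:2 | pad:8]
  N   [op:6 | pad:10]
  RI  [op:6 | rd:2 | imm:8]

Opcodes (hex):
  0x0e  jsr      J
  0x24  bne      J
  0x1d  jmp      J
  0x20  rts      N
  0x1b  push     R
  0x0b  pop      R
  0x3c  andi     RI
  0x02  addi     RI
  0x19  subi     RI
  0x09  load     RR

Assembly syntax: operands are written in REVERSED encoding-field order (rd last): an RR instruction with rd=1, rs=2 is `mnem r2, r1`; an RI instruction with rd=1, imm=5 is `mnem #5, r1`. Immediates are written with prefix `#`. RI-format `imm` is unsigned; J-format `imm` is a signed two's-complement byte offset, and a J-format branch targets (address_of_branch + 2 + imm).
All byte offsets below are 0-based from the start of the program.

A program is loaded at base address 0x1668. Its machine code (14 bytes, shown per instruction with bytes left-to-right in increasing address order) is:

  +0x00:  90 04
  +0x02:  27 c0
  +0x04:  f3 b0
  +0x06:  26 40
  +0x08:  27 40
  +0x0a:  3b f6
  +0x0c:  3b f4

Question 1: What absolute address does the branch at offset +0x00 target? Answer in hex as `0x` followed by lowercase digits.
+0x00: 90 04 ⇒ word 0x9004 (big)
  op=0x9004>>10=0x24 ⇒ bne (J)
  imm: (w>>0)&0x3ff=0x4 → #4
  target = base 0x1668 + off 0x00 + 2 + imm 4 = 0x166e

0x166e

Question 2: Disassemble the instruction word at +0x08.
@+08  big-endian(27 40) = 0x2740
  op=0x2740>>10=0x9 ⇒ load (RR)
  rd: (w>>8)&0x3=0x3 → r3
  rs: (w>>6)&0x3=0x1 → r1

load r1, r3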